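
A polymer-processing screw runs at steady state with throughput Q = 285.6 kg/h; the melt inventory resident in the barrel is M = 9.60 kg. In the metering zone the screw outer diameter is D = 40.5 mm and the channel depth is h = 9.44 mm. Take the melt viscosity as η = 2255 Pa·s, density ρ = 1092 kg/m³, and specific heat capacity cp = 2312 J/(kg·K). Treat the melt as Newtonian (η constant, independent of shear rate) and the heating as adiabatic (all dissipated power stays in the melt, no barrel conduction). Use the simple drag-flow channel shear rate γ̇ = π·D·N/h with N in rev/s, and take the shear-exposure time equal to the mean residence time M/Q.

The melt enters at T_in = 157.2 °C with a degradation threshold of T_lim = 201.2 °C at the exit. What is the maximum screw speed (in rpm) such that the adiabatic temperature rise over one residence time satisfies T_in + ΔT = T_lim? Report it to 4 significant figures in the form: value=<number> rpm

Q_s = Q / 3600 = 285.6 / 3600 = 0.0793333 kg/s
Mean residence time: t_res = M/Q_s = 9.60 kg / 0.0793333 kg/s = 121.008 s
Convert to metres: D = 0.0405 m, h = 0.00944 m
Allowable rise: ΔT_a = T_lim − T_in = 201.2 − 157.2 = 44 K
γ̇_max² = ΔT_a·ρ·cp/(η·t_res) = 44·1092·2312/(2255·121.008) = 407.1 s⁻²
γ̇_max = √407.1 = 20.1767 s⁻¹
N_max = γ̇_max h / (πD) = 20.1767·0.00944/(π·0.0405) = 1.49699 rev/s → ×60 = 89.8191 rpm

value=89.82 rpm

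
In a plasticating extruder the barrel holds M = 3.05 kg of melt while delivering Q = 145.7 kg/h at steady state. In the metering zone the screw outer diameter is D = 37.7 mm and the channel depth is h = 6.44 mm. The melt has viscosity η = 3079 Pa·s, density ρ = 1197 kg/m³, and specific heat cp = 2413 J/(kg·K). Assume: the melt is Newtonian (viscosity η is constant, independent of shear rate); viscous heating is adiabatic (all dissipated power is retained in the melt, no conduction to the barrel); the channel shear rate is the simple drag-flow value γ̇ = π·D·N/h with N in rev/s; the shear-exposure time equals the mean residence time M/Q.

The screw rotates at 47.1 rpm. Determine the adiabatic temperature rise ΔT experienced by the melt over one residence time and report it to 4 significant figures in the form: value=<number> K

value=16.74 K

Convert throughput: Q = 145.7 kg/h = 145.7/3600 = 0.0404722 kg/s
t_res = M / Q_s = 3.05 ÷ 0.0404722 = 75.3603 s
D = 37.7 mm = 0.0377 m;  h = 6.44 mm = 0.00644 m;  N = 47.1 rpm / 60 = 0.785 rev/s
Shear rate: γ̇ = πDN/h = π·0.0377·0.785/0.00644 = 14.4369 s⁻¹
ΔT = η·γ̇²·t_res / (ρ·cp) = 3079 · (14.4369)² · 75.3603 / (1197 · 2413) = 16.7437 K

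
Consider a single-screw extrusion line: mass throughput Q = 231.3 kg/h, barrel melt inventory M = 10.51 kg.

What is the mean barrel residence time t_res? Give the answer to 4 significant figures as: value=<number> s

Q_s = Q / 3600 = 231.3 / 3600 = 0.06425 kg/s
Mean residence time: t_res = M/Q_s = 10.51 kg / 0.06425 kg/s = 163.58 s

value=163.6 s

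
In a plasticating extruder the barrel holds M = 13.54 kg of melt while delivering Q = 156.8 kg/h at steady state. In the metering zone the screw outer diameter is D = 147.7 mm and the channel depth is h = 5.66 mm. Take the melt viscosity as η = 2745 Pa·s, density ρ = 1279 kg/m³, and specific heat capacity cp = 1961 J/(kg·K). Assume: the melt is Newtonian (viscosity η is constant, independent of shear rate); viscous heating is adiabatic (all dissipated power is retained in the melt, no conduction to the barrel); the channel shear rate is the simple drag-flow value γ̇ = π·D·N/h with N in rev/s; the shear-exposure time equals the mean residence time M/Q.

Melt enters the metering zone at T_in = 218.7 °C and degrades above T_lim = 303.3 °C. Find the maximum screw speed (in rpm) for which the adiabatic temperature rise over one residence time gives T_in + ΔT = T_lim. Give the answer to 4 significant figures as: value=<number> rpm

value=11.54 rpm

Throughput in SI: Q_s = 156.8 kg/h ÷ 3600 s/h = 0.0435556 kg/s
Mean residence time: t_res = M/Q_s = 13.54 kg / 0.0435556 kg/s = 310.867 s
Geometry in SI: D = 147.7 mm → 0.1477 m, h = 5.66 mm → 0.00566 m
Allowable rise: ΔT_a = T_lim − T_in = 303.3 − 218.7 = 84.6 K
γ̇_max² = ΔT_a·ρ·cp / (η·t_res) = [84.6 × 1279 × 1961] / [2745 × 310.867] = 248.657 s⁻²
Take the square root: γ̇_max = √(248.657) = 15.7689 s⁻¹
N_max = γ̇_max·h / (π·D) = 15.7689 · 0.00566 / (π · 0.1477) = 0.192348 rev/s = 11.5409 rpm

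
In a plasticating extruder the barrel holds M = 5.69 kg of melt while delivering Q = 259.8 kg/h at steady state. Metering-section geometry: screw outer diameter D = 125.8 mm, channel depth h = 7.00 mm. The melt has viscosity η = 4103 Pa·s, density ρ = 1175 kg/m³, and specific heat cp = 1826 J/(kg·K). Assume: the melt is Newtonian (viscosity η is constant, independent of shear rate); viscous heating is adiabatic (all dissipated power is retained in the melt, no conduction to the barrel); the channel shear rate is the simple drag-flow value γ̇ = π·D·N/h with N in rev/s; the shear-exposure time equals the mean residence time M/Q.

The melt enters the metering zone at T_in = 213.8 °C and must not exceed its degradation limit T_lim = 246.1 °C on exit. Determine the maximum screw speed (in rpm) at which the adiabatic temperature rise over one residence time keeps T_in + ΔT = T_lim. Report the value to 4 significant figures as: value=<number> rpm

Convert throughput: Q = 259.8 kg/h = 259.8/3600 = 0.0721667 kg/s
t_res = M / Q_s = 5.69 / 0.0721667 = 78.8453 s
Convert to metres: D = 0.1258 m, h = 0.007 m
ΔT_a = T_lim − T_in = 246.1 °C − 213.8 °C = 32.3 K
Invert ΔT = ηγ̇²t_res/(ρcp) for γ̇: γ̇_max² = ΔT_a ρ cp / (η t_res) = 32.3·1175·1826 / (4103·78.8453) = 214.222 s⁻²
γ̇_max = √214.222 = 14.6363 s⁻¹
N_max = γ̇_max·h / (π·D) = 14.6363 · 0.007 / (π · 0.1258) = 0.259239 rev/s = 15.5543 rpm

value=15.55 rpm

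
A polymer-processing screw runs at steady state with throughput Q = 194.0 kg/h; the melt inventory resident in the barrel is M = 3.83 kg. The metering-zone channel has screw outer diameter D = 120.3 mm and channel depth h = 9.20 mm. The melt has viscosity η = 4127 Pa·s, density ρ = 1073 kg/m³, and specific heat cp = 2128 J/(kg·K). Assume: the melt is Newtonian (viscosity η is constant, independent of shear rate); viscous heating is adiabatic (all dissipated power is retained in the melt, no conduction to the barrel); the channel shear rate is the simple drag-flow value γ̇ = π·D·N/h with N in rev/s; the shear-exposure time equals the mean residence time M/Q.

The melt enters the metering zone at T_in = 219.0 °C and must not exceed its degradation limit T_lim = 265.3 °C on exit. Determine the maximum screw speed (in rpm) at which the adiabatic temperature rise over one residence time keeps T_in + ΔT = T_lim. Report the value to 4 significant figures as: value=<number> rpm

value=27.73 rpm

Convert throughput: Q = 194.0 kg/h = 194.0/3600 = 0.0538889 kg/s
t_res = M / Q_s = 3.83 / 0.0538889 = 71.0722 s
Convert to metres: D = 0.1203 m, h = 0.0092 m
ΔT_a = T_lim − T_in = 265.3 °C − 219.0 °C = 46.3 K
γ̇_max² = ΔT_a·ρ·cp / (η·t_res) = [46.3 × 1073 × 2128] / [4127 × 71.0722] = 360.428 s⁻²
γ̇_max = √360.428 = 18.9849 s⁻¹
N_max = γ̇_max h / (πD) = 18.9849·0.0092/(π·0.1203) = 0.462148 rev/s → ×60 = 27.7289 rpm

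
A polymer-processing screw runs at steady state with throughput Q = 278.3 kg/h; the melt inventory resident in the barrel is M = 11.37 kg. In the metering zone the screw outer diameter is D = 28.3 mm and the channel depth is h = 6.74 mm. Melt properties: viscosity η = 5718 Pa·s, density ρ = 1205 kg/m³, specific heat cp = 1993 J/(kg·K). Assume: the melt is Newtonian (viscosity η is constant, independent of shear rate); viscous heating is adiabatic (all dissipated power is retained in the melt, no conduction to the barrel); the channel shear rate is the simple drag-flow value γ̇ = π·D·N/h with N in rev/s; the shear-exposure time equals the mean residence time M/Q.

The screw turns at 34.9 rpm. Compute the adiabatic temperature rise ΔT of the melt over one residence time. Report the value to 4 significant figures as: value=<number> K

value=20.62 K

Convert throughput: Q = 278.3 kg/h = 278.3/3600 = 0.0773056 kg/s
t_res = M / Q_s = 11.37 / 0.0773056 = 147.079 s
Convert to SI: D = 0.0283 m, h = 0.00674 m, N = 34.9/60 = 0.581667 rev/s
Shear rate: γ̇ = πDN/h = π·0.0283·0.581667/0.00674 = 7.67274 s⁻¹
Adiabatic rise: ΔT = η γ̇² t_res / (ρ cp) = 5718·(7.67274)²·147.079 / (1205·1993) = 20.6158 K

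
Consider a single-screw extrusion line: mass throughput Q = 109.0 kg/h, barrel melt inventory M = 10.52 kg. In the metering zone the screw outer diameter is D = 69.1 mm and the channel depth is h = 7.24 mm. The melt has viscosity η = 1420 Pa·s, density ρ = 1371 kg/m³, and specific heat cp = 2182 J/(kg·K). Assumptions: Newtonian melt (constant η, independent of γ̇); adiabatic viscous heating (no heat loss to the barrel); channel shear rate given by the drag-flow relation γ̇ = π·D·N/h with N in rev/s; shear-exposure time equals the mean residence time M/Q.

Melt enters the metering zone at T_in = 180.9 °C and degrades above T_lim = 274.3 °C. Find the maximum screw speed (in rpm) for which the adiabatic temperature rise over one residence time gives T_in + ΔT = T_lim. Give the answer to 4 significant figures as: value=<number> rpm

Throughput in SI: Q_s = 109.0 kg/h ÷ 3600 s/h = 0.0302778 kg/s
Mean residence time: t_res = M/Q_s = 10.52 kg / 0.0302778 kg/s = 347.45 s
Convert to metres: D = 0.0691 m, h = 0.00724 m
Allowable rise: ΔT_a = T_lim − T_in = 274.3 − 180.9 = 93.4 K
Invert ΔT = ηγ̇²t_res/(ρcp) for γ̇: γ̇_max² = ΔT_a ρ cp / (η t_res) = 93.4·1371·2182 / (1420·347.45) = 566.316 s⁻²
Take the square root: γ̇_max = √(566.316) = 23.7974 s⁻¹
N_max = γ̇_max h / (πD) = 23.7974·0.00724/(π·0.0691) = 0.79367 rev/s → ×60 = 47.6202 rpm

value=47.62 rpm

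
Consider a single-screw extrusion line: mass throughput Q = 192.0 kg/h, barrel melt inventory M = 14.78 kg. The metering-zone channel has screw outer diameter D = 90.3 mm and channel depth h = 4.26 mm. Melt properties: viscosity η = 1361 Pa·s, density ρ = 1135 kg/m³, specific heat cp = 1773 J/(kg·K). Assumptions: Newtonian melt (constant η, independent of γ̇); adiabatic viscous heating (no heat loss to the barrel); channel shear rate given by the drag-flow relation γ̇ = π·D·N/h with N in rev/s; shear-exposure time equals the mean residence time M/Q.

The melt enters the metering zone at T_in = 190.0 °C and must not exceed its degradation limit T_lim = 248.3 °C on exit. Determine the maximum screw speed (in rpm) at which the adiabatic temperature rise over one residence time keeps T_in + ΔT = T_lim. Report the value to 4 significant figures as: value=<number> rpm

value=15.89 rpm

Throughput in SI: Q_s = 192.0 kg/h ÷ 3600 s/h = 0.0533333 kg/s
Mean residence time: t_res = M/Q_s = 14.78 kg / 0.0533333 kg/s = 277.125 s
D = 90.3 mm = 0.0903 m;  h = 4.26 mm = 0.00426 m
ΔT_a = T_lim − T_in = 248.3 − 190.0 = 58.3 K
γ̇_max² = ΔT_a·ρ·cp/(η·t_res) = 58.3·1135·1773/(1361·277.125) = 311.057 s⁻²
γ̇_max = √311.057 = 17.6368 s⁻¹
Solve γ̇ = πDN/h for N: N_max = γ̇_max·h/(π·D) = 17.6368 × 0.00426 / (π × 0.0903) = 0.264845 rev/s = 15.8907 rpm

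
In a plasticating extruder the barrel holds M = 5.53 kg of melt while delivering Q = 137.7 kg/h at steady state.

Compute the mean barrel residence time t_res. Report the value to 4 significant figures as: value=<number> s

value=144.6 s

Throughput in SI: Q_s = 137.7 kg/h ÷ 3600 s/h = 0.03825 kg/s
t_res = M / Q_s = 5.53 / 0.03825 = 144.575 s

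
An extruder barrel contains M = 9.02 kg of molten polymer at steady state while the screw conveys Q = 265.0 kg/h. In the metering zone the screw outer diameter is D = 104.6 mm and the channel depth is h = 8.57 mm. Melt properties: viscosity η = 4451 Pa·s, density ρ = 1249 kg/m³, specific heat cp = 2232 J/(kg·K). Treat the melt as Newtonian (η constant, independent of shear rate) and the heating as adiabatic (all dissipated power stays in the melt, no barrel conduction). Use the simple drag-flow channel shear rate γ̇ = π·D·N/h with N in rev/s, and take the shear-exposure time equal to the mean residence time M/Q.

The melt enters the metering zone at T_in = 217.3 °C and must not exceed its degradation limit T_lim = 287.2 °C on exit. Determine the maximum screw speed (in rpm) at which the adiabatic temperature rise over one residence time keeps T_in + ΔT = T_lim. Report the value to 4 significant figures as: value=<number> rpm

value=29.58 rpm

Q_s = Q / 3600 = 265.0 / 3600 = 0.0736111 kg/s
t_res = M / Q_s = 9.02 ÷ 0.0736111 = 122.536 s
D = 104.6 mm = 0.1046 m;  h = 8.57 mm = 0.00857 m
Allowable rise: ΔT_a = T_lim − T_in = 287.2 − 217.3 = 69.9 K
γ̇_max² = ΔT_a·ρ·cp / (η·t_res) = [69.9 × 1249 × 2232] / [4451 × 122.536] = 357.284 s⁻²
γ̇_max = sqrt(357.284) = 18.9019 s⁻¹
Solve γ̇ = πDN/h for N: N_max = γ̇_max·h/(π·D) = 18.9019 × 0.00857 / (π × 0.1046) = 0.492953 rev/s = 29.5772 rpm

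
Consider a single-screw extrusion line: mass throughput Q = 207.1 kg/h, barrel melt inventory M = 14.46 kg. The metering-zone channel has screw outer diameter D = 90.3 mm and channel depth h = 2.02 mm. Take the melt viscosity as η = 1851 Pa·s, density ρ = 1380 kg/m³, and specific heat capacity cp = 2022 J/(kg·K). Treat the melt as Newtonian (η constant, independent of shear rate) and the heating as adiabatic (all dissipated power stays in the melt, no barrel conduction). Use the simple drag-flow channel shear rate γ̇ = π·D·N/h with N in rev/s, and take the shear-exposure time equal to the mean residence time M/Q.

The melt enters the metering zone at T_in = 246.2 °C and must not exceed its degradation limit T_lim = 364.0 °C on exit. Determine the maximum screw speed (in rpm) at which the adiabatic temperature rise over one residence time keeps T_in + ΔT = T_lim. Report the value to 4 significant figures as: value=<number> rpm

value=11.36 rpm

Convert throughput: Q = 207.1 kg/h = 207.1/3600 = 0.0575278 kg/s
t_res = M / Q_s = 14.46 ÷ 0.0575278 = 251.357 s
Geometry in SI: D = 90.3 mm → 0.0903 m, h = 2.02 mm → 0.00202 m
ΔT_a = T_lim − T_in = 364.0 − 246.2 = 117.8 K
γ̇_max² = ΔT_a·ρ·cp/(η·t_res) = 117.8·1380·2022/(1851·251.357) = 706.494 s⁻²
Take the square root: γ̇_max = √(706.494) = 26.58 s⁻¹
N_max = γ̇_max·h / (π·D) = 26.58 · 0.00202 / (π · 0.0903) = 0.189264 rev/s = 11.3558 rpm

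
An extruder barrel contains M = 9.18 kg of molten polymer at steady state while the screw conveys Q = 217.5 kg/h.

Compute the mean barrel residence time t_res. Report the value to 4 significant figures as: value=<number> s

Throughput in SI: Q_s = 217.5 kg/h ÷ 3600 s/h = 0.0604167 kg/s
t_res = M / Q_s = 9.18 ÷ 0.0604167 = 151.945 s

value=151.9 s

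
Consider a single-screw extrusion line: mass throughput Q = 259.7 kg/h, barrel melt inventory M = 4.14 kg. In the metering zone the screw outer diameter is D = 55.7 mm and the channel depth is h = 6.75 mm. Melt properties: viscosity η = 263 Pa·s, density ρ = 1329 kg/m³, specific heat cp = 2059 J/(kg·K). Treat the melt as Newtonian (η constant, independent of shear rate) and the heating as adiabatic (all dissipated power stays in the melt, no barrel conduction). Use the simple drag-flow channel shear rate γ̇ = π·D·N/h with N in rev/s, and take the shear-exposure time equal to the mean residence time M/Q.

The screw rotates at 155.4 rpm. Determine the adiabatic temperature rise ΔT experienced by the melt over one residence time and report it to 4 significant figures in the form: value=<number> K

value=24.87 K

Throughput in SI: Q_s = 259.7 kg/h ÷ 3600 s/h = 0.0721389 kg/s
t_res = M / Q_s = 4.14 ÷ 0.0721389 = 57.3893 s
D = 55.7 mm = 0.0557 m;  h = 6.75 mm = 0.00675 m;  N = 155.4 rpm / 60 = 2.59 rev/s
γ̇ = π·D·N / h = π · 0.0557 · 2.59 / 0.00675 = 67.143 s⁻¹
ΔT = η·γ̇²·t_res / (ρ·cp) = 263 · (67.143)² · 57.3893 / (1329 · 2059) = 24.8661 K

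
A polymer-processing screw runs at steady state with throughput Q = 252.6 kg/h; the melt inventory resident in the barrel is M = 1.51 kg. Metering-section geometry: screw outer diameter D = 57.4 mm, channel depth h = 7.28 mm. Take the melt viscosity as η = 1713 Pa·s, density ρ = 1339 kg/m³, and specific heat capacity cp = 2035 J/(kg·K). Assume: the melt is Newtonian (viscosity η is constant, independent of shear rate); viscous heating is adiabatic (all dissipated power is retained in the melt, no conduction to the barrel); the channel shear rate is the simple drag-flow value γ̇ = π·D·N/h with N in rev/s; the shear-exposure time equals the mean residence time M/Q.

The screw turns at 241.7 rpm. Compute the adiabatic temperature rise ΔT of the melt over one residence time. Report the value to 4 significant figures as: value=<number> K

Throughput in SI: Q_s = 252.6 kg/h ÷ 3600 s/h = 0.0701667 kg/s
t_res = M / Q_s = 1.51 ÷ 0.0701667 = 21.5202 s
Geometry in metres: D = 57.4 mm → 0.0574 m, h = 7.28 mm → 0.00728 m; screw speed N = 241.7 rpm = 4.02833 rev/s
γ̇ = π D N / h = (π)(0.0574)(4.02833) / 0.00728 = 99.7828 s⁻¹
ΔT = η·γ̇²·t_res/(ρ·cp) = [1713 × 99.7828² × 21.5202] / [1339 × 2035] = 134.701 K

value=134.7 K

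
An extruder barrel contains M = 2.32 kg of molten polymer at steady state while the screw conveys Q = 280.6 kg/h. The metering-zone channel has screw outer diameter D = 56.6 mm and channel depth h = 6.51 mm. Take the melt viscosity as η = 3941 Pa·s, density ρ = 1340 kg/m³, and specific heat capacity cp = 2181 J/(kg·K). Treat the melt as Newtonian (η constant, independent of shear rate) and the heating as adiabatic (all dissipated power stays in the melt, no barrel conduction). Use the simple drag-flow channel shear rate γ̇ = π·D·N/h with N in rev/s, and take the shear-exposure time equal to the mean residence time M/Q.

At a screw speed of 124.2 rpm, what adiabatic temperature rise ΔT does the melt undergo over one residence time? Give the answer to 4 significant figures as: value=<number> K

value=128.3 K

Convert throughput: Q = 280.6 kg/h = 280.6/3600 = 0.0779444 kg/s
t_res = M / Q_s = 2.32 ÷ 0.0779444 = 29.7648 s
Convert to SI: D = 0.0566 m, h = 0.00651 m, N = 124.2/60 = 2.07 rev/s
γ̇ = π D N / h = (π)(0.0566)(2.07) / 0.00651 = 56.54 s⁻¹
ΔT = η·γ̇²·t_res/(ρ·cp) = [3941 × 56.54² × 29.7648] / [1340 × 2181] = 128.31 K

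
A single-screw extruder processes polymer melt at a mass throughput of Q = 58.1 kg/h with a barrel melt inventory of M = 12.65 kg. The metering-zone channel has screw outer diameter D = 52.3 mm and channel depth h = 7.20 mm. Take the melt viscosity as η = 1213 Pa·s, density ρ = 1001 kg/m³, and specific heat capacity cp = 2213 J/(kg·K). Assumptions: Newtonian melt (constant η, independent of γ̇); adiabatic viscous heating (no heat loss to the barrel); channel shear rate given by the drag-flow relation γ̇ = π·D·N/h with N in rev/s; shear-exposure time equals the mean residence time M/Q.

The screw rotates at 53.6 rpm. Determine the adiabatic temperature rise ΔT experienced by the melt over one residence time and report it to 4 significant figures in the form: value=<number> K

Q_s = Q / 3600 = 58.1 / 3600 = 0.0161389 kg/s
t_res = M / Q_s = 12.65 ÷ 0.0161389 = 783.821 s
Geometry in metres: D = 52.3 mm → 0.0523 m, h = 7.20 mm → 0.0072 m; screw speed N = 53.6 rpm = 0.893333 rev/s
γ̇ = π·D·N / h = π · 0.0523 · 0.893333 / 0.0072 = 20.386 s⁻¹
ΔT = η·γ̇²·t_res/(ρ·cp) = [1213 × 20.386² × 783.821] / [1001 × 2213] = 178.372 K

value=178.4 K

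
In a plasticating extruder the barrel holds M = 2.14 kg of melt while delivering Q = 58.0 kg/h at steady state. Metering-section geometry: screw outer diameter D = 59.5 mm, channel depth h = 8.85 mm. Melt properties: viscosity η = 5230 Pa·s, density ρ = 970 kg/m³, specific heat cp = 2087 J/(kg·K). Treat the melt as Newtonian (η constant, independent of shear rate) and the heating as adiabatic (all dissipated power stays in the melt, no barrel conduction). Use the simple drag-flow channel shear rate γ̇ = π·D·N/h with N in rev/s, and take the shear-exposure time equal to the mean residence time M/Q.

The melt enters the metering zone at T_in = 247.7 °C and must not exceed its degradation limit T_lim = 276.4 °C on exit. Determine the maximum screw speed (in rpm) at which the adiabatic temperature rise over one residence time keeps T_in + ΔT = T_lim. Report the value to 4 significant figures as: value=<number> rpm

value=25.98 rpm

Throughput in SI: Q_s = 58.0 kg/h ÷ 3600 s/h = 0.0161111 kg/s
t_res = M / Q_s = 2.14 ÷ 0.0161111 = 132.828 s
D = 59.5 mm = 0.0595 m;  h = 8.85 mm = 0.00885 m
ΔT_a = T_lim − T_in = 276.4 °C − 247.7 °C = 28.7 K
Invert ΔT = ηγ̇²t_res/(ρcp) for γ̇: γ̇_max² = ΔT_a ρ cp / (η t_res) = 28.7·970·2087 / (5230·132.828) = 83.6346 s⁻²
γ̇_max = sqrt(83.6346) = 9.1452 s⁻¹
Solve γ̇ = πDN/h for N: N_max = γ̇_max·h/(π·D) = 9.1452 × 0.00885 / (π × 0.0595) = 0.432982 rev/s = 25.9789 rpm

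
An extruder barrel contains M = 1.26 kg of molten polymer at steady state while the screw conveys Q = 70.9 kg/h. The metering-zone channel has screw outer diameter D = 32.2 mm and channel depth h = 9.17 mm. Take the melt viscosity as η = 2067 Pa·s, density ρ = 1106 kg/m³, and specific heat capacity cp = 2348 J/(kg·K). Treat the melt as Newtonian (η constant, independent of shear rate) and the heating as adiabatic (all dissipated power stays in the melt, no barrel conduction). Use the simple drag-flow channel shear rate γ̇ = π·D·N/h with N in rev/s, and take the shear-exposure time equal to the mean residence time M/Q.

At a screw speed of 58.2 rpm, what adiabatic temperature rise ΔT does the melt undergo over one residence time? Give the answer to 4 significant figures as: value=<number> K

value=5.831 K

Q_s = Q / 3600 = 70.9 / 3600 = 0.0196944 kg/s
Mean residence time: t_res = M/Q_s = 1.26 kg / 0.0196944 kg/s = 63.9774 s
D = 32.2 mm = 0.0322 m;  h = 9.17 mm = 0.00917 m;  N = 58.2 rpm / 60 = 0.97 rev/s
γ̇ = π·D·N / h = π · 0.0322 · 0.97 / 0.00917 = 10.7006 s⁻¹
Adiabatic rise: ΔT = η γ̇² t_res / (ρ cp) = 2067·(10.7006)²·63.9774 / (1106·2348) = 5.83083 K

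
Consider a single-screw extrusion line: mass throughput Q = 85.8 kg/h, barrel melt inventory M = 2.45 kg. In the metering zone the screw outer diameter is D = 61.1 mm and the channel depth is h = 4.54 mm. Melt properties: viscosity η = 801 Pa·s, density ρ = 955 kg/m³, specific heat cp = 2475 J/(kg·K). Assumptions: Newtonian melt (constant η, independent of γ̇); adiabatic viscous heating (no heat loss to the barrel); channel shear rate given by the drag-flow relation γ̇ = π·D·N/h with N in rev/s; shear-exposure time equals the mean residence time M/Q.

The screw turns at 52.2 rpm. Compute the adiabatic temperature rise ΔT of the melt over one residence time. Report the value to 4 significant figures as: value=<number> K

Q_s = Q / 3600 = 85.8 / 3600 = 0.0238333 kg/s
t_res = M / Q_s = 2.45 / 0.0238333 = 102.797 s
Geometry in metres: D = 61.1 mm → 0.0611 m, h = 4.54 mm → 0.00454 m; screw speed N = 52.2 rpm = 0.87 rev/s
Shear rate: γ̇ = πDN/h = π·0.0611·0.87/0.00454 = 36.7836 s⁻¹
Adiabatic rise: ΔT = η γ̇² t_res / (ρ cp) = 801·(36.7836)²·102.797 / (955·2475) = 47.1351 K

value=47.14 K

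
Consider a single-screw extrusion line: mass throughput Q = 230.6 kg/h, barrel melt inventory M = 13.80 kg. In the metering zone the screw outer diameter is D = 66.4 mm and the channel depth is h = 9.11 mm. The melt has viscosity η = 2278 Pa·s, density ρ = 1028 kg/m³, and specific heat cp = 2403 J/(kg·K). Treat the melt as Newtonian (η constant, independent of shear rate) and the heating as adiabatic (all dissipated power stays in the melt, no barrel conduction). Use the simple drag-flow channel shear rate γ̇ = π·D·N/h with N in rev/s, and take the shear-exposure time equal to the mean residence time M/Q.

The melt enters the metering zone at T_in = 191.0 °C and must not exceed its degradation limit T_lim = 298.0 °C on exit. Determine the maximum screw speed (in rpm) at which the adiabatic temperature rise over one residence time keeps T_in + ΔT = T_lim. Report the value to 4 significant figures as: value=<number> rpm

Convert throughput: Q = 230.6 kg/h = 230.6/3600 = 0.0640556 kg/s
Mean residence time: t_res = M/Q_s = 13.80 kg / 0.0640556 kg/s = 215.438 s
Geometry in SI: D = 66.4 mm → 0.0664 m, h = 9.11 mm → 0.00911 m
ΔT_a = T_lim − T_in = 298.0 °C − 191.0 °C = 107 K
γ̇_max² = ΔT_a·ρ·cp/(η·t_res) = 107·1028·2403/(2278·215.438) = 538.586 s⁻²
Take the square root: γ̇_max = √(538.586) = 23.2074 s⁻¹
N_max = γ̇_max·h / (π·D) = 23.2074 · 0.00911 / (π · 0.0664) = 1.01351 rev/s = 60.8106 rpm

value=60.81 rpm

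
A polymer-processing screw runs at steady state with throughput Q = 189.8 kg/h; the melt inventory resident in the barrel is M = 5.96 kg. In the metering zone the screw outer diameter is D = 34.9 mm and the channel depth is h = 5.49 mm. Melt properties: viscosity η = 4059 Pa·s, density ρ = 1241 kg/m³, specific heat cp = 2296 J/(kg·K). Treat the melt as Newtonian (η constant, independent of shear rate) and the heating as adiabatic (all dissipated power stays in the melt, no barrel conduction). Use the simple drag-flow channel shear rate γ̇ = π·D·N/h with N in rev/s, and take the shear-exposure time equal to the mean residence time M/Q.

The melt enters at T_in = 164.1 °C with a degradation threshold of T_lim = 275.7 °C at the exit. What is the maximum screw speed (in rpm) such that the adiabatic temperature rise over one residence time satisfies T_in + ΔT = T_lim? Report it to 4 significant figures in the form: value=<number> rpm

value=79.09 rpm

Convert throughput: Q = 189.8 kg/h = 189.8/3600 = 0.0527222 kg/s
Mean residence time: t_res = M/Q_s = 5.96 kg / 0.0527222 kg/s = 113.045 s
Geometry in SI: D = 34.9 mm → 0.0349 m, h = 5.49 mm → 0.00549 m
ΔT_a = T_lim − T_in = 275.7 °C − 164.1 °C = 111.6 K
γ̇_max² = ΔT_a·ρ·cp / (η·t_res) = [111.6 × 1241 × 2296] / [4059 × 113.045] = 693.005 s⁻²
Take the square root: γ̇_max = √(693.005) = 26.325 s⁻¹
Solve γ̇ = πDN/h for N: N_max = γ̇_max·h/(π·D) = 26.325 × 0.00549 / (π × 0.0349) = 1.31815 rev/s = 79.0891 rpm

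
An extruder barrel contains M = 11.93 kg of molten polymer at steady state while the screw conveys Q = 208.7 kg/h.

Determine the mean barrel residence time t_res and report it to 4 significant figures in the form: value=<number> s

value=205.8 s

Convert throughput: Q = 208.7 kg/h = 208.7/3600 = 0.0579722 kg/s
Mean residence time: t_res = M/Q_s = 11.93 kg / 0.0579722 kg/s = 205.788 s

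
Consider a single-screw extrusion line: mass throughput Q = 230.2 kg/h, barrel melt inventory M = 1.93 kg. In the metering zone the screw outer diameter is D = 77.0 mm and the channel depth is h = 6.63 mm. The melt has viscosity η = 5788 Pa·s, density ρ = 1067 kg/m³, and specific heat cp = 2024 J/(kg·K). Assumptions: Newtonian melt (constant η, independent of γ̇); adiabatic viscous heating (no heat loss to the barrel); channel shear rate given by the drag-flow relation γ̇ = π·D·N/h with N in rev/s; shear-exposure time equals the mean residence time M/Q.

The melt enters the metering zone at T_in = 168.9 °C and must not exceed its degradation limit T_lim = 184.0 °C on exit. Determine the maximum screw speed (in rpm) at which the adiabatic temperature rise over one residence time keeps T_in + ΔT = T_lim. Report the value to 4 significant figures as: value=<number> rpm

Throughput in SI: Q_s = 230.2 kg/h ÷ 3600 s/h = 0.0639444 kg/s
Mean residence time: t_res = M/Q_s = 1.93 kg / 0.0639444 kg/s = 30.1825 s
Geometry in SI: D = 77.0 mm → 0.077 m, h = 6.63 mm → 0.00663 m
ΔT_a = T_lim − T_in = 184.0 − 168.9 = 15.1 K
Invert ΔT = ηγ̇²t_res/(ρcp) for γ̇: γ̇_max² = ΔT_a ρ cp / (η t_res) = 15.1·1067·2024 / (5788·30.1825) = 186.668 s⁻²
Take the square root: γ̇_max = √(186.668) = 13.6626 s⁻¹
N_max = γ̇_max·h / (π·D) = 13.6626 · 0.00663 / (π · 0.077) = 0.374462 rev/s = 22.4677 rpm

value=22.47 rpm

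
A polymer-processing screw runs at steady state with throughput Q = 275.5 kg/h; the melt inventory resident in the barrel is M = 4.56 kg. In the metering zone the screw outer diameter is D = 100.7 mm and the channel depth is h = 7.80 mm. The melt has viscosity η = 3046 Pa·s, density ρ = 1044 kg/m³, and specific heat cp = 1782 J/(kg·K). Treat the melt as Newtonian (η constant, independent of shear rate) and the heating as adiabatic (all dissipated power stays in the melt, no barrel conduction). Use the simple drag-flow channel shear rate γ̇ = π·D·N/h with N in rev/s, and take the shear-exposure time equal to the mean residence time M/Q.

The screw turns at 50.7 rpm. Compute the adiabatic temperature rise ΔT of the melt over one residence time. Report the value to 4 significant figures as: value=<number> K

value=114.6 K

Throughput in SI: Q_s = 275.5 kg/h ÷ 3600 s/h = 0.0765278 kg/s
t_res = M / Q_s = 4.56 ÷ 0.0765278 = 59.5862 s
D = 100.7 mm = 0.1007 m;  h = 7.80 mm = 0.0078 m;  N = 50.7 rpm / 60 = 0.845 rev/s
Shear rate: γ̇ = πDN/h = π·0.1007·0.845/0.0078 = 34.2722 s⁻¹
Adiabatic rise: ΔT = η γ̇² t_res / (ρ cp) = 3046·(34.2722)²·59.5862 / (1044·1782) = 114.591 K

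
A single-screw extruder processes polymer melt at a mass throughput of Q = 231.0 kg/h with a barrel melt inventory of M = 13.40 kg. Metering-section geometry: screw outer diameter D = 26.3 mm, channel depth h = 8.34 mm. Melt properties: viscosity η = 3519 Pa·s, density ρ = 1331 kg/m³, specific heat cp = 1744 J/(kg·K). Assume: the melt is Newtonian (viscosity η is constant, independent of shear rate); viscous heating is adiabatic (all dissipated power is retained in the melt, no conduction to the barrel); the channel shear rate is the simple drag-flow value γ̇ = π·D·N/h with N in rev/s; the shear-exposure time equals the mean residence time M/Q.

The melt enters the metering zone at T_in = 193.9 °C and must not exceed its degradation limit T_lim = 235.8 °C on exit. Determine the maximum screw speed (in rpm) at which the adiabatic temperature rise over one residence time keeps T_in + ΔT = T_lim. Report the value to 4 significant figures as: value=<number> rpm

Q_s = Q / 3600 = 231.0 / 3600 = 0.0641667 kg/s
Mean residence time: t_res = M/Q_s = 13.40 kg / 0.0641667 kg/s = 208.831 s
Convert to metres: D = 0.0263 m, h = 0.00834 m
ΔT_a = T_lim − T_in = 235.8 − 193.9 = 41.9 K
γ̇_max² = ΔT_a·ρ·cp / (η·t_res) = [41.9 × 1331 × 1744] / [3519 × 208.831] = 132.35 s⁻²
Take the square root: γ̇_max = √(132.35) = 11.5043 s⁻¹
N_max = γ̇_max h / (πD) = 11.5043·0.00834/(π·0.0263) = 1.16124 rev/s → ×60 = 69.6745 rpm

value=69.67 rpm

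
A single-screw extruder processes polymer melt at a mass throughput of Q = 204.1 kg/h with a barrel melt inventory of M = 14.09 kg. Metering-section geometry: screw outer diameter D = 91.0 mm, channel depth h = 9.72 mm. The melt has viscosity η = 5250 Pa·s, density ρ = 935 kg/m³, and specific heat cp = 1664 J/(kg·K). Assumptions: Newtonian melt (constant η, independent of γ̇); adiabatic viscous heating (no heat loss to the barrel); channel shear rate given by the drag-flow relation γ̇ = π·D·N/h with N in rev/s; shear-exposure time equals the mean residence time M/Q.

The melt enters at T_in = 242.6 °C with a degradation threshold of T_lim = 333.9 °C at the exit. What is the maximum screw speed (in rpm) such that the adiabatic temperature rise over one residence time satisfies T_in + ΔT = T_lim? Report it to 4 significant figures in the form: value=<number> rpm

Throughput in SI: Q_s = 204.1 kg/h ÷ 3600 s/h = 0.0566944 kg/s
Mean residence time: t_res = M/Q_s = 14.09 kg / 0.0566944 kg/s = 248.525 s
Geometry in SI: D = 91.0 mm → 0.091 m, h = 9.72 mm → 0.00972 m
ΔT_a = T_lim − T_in = 333.9 °C − 242.6 °C = 91.3 K
γ̇_max² = ΔT_a·ρ·cp / (η·t_res) = [91.3 × 935 × 1664] / [5250 × 248.525] = 108.869 s⁻²
γ̇_max = sqrt(108.869) = 10.4341 s⁻¹
Solve γ̇ = πDN/h for N: N_max = γ̇_max·h/(π·D) = 10.4341 × 0.00972 / (π × 0.091) = 0.354755 rev/s = 21.2853 rpm

value=21.29 rpm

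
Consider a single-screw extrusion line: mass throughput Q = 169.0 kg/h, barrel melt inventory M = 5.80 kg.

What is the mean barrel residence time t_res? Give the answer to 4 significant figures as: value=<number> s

value=123.6 s

Throughput in SI: Q_s = 169.0 kg/h ÷ 3600 s/h = 0.0469444 kg/s
Mean residence time: t_res = M/Q_s = 5.80 kg / 0.0469444 kg/s = 123.55 s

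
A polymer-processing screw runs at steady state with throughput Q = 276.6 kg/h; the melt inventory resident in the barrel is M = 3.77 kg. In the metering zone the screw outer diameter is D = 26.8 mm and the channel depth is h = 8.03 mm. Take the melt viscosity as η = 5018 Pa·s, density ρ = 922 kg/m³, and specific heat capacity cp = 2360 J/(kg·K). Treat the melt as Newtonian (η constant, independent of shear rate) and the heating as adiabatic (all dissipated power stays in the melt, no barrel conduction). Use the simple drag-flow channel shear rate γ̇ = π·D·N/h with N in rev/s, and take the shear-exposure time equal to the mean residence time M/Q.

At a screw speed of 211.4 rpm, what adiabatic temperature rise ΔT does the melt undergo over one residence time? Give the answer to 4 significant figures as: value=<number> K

value=154.4 K

Q_s = Q / 3600 = 276.6 / 3600 = 0.0768333 kg/s
Mean residence time: t_res = M/Q_s = 3.77 kg / 0.0768333 kg/s = 49.0672 s
Convert to SI: D = 0.0268 m, h = 0.00803 m, N = 211.4/60 = 3.52333 rev/s
Shear rate: γ̇ = πDN/h = π·0.0268·3.52333/0.00803 = 36.9422 s⁻¹
ΔT = η·γ̇²·t_res / (ρ·cp) = 5018 · (36.9422)² · 49.0672 / (922 · 2360) = 154.428 K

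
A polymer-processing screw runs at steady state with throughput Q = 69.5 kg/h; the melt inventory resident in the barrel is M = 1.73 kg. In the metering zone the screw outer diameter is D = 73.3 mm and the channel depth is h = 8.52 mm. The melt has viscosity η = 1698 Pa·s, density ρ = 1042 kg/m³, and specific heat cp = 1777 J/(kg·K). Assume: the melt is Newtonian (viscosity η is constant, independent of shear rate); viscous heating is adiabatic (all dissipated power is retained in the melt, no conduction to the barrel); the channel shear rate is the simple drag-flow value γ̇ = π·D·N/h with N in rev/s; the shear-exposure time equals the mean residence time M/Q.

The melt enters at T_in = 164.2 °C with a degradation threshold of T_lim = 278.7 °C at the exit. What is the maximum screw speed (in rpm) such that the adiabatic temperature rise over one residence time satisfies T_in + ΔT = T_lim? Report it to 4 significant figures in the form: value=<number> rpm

Throughput in SI: Q_s = 69.5 kg/h ÷ 3600 s/h = 0.0193056 kg/s
Mean residence time: t_res = M/Q_s = 1.73 kg / 0.0193056 kg/s = 89.6115 s
D = 73.3 mm = 0.0733 m;  h = 8.52 mm = 0.00852 m
ΔT_a = T_lim − T_in = 278.7 °C − 164.2 °C = 114.5 K
γ̇_max² = ΔT_a·ρ·cp / (η·t_res) = [114.5 × 1042 × 1777] / [1698 × 89.6115] = 1393.35 s⁻²
γ̇_max = sqrt(1393.35) = 37.3276 s⁻¹
N_max = γ̇_max·h / (π·D) = 37.3276 · 0.00852 / (π · 0.0733) = 1.38107 rev/s = 82.8641 rpm

value=82.86 rpm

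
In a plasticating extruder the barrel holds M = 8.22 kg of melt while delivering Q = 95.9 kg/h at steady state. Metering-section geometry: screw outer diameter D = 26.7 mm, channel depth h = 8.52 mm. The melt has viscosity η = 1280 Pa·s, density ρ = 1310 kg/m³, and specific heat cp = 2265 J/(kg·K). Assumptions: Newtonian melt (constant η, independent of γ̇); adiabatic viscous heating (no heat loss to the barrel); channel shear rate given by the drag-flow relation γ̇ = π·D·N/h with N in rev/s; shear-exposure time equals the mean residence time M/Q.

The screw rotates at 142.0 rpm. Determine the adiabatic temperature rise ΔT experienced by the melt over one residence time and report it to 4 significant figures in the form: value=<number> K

Convert throughput: Q = 95.9 kg/h = 95.9/3600 = 0.0266389 kg/s
t_res = M / Q_s = 8.22 / 0.0266389 = 308.571 s
Convert to SI: D = 0.0267 m, h = 0.00852 m, N = 142.0/60 = 2.36667 rev/s
Shear rate: γ̇ = πDN/h = π·0.0267·2.36667/0.00852 = 23.3001 s⁻¹
ΔT = η·γ̇²·t_res/(ρ·cp) = [1280 × 23.3001² × 308.571] / [1310 × 2265] = 72.2676 K

value=72.27 K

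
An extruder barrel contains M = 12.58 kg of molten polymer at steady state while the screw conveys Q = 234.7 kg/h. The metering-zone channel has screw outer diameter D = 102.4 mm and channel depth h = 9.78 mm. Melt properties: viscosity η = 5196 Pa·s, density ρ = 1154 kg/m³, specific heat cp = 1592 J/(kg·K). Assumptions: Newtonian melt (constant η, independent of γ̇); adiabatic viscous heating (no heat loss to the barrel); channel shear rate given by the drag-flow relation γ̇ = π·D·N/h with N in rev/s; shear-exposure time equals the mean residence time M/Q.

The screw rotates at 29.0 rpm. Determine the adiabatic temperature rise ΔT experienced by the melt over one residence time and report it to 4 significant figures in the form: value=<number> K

Convert throughput: Q = 234.7 kg/h = 234.7/3600 = 0.0651944 kg/s
Mean residence time: t_res = M/Q_s = 12.58 kg / 0.0651944 kg/s = 192.961 s
Geometry in metres: D = 102.4 mm → 0.1024 m, h = 9.78 mm → 0.00978 m; screw speed N = 29.0 rpm = 0.483333 rev/s
γ̇ = π D N / h = (π)(0.1024)(0.483333) / 0.00978 = 15.8986 s⁻¹
ΔT = η·γ̇²·t_res/(ρ·cp) = [5196 × 15.8986² × 192.961] / [1154 × 1592] = 137.945 K

value=137.9 K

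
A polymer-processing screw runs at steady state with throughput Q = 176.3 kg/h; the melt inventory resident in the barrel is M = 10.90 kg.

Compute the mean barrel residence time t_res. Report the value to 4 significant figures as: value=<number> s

Q_s = Q / 3600 = 176.3 / 3600 = 0.0489722 kg/s
Mean residence time: t_res = M/Q_s = 10.90 kg / 0.0489722 kg/s = 222.575 s

value=222.6 s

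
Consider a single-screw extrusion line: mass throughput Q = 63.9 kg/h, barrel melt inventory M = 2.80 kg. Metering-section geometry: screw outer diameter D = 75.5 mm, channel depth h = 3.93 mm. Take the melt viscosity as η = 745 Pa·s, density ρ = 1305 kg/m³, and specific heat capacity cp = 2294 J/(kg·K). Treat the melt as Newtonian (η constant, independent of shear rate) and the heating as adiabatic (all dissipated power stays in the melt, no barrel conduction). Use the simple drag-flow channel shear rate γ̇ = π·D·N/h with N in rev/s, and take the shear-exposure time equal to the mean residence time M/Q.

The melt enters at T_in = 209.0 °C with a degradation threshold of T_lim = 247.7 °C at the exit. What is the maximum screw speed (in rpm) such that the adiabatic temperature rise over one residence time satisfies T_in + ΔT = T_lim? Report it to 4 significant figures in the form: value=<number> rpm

value=31.21 rpm

Convert throughput: Q = 63.9 kg/h = 63.9/3600 = 0.01775 kg/s
t_res = M / Q_s = 2.80 / 0.01775 = 157.746 s
Convert to metres: D = 0.0755 m, h = 0.00393 m
ΔT_a = T_lim − T_in = 247.7 − 209.0 = 38.7 K
γ̇_max² = ΔT_a·ρ·cp/(η·t_res) = 38.7·1305·2294/(745·157.746) = 985.823 s⁻²
γ̇_max = sqrt(985.823) = 31.3978 s⁻¹
Solve γ̇ = πDN/h for N: N_max = γ̇_max·h/(π·D) = 31.3978 × 0.00393 / (π × 0.0755) = 0.52023 rev/s = 31.2138 rpm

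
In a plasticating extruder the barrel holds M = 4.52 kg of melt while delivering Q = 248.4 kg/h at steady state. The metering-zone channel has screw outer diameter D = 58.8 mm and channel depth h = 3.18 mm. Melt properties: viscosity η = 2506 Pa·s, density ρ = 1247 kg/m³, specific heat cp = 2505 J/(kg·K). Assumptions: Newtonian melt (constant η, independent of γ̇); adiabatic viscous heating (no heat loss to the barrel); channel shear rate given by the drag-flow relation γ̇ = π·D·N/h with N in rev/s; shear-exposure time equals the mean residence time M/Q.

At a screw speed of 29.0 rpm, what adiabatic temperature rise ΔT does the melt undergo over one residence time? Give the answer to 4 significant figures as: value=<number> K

value=41.43 K

Convert throughput: Q = 248.4 kg/h = 248.4/3600 = 0.069 kg/s
t_res = M / Q_s = 4.52 ÷ 0.069 = 65.5072 s
D = 58.8 mm = 0.0588 m;  h = 3.18 mm = 0.00318 m;  N = 29.0 rpm / 60 = 0.483333 rev/s
γ̇ = π·D·N / h = π · 0.0588 · 0.483333 / 0.00318 = 28.0767 s⁻¹
ΔT = η·γ̇²·t_res / (ρ·cp) = 2506 · (28.0767)² · 65.5072 / (1247 · 2505) = 41.4276 K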